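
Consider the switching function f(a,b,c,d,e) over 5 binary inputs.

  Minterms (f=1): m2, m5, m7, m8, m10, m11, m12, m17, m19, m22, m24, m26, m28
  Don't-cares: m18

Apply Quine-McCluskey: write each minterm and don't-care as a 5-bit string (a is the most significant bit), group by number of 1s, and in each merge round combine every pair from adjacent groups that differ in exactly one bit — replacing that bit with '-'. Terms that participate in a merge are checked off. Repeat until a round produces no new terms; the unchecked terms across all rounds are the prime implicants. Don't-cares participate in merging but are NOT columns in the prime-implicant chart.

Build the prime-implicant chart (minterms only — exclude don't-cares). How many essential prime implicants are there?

size-2^0 implicants → 00010(✓)  00101(✓)  00111(✓)  01000(✓)  01010(✓)  01011(✓)  01100(✓)  10001(✓)  10010(✓)  10011(✓)  10110(✓)  11000(✓)  11010(✓)  11100(✓)
size-2^1 implicants → -0010(✓)  -1000(✓)  -1010(✓)  -1100(✓)  0-010(✓)  001-1  01-00(✓)  010-0(✓)  0101-  1-010(✓)  10-10  100-1  1001-  11-00(✓)  110-0(✓)
size-2^2 implicants → --010  -1-00  -10-0
Unchecked terms (primes): --010, -1-00, -10-0, 001-1, 0101-, 10-10, 100-1, 1001-
Minterm coverage:
  m2 ⊆ --010 [E]
  m5 ⊆ 001-1 [E]
  m7 ⊆ 001-1 [E]
  m8 ⊆ -1-00,-10-0
  m10 ⊆ --010,-10-0,0101-
  m11 ⊆ 0101- [E]
  m12 ⊆ -1-00 [E]
  m17 ⊆ 100-1 [E]
  m19 ⊆ 100-1,1001-
  m22 ⊆ 10-10 [E]
  m24 ⊆ -1-00,-10-0
  m26 ⊆ --010,-10-0
  m28 ⊆ -1-00 [E]
E = {--010, -1-00, 001-1, 0101-, 10-10, 100-1}

6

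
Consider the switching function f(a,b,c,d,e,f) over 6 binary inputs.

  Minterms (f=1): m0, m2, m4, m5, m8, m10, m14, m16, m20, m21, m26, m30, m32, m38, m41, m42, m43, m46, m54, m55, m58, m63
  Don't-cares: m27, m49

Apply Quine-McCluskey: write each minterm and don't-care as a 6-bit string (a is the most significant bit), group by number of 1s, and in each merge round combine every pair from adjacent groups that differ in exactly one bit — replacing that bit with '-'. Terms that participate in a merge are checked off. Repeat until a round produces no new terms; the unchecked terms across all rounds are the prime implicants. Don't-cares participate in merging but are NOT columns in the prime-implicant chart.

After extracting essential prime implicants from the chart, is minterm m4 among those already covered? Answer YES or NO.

[col 0] 000000*, 000010*, 000100*, 000101*, 001000*, 001010*, 001110*, 010000*, 010100*, 010101*, 011010*, 011011*, 011110*, 100000*, 100110*, 101001*, 101010*, 101011*, 101110*, 110001, 110110*, 110111*, 111010*, 111111*
[col 1] -00000, -01010*, -01110*, -11010*, 0-0000*, 0-0100*, 0-0101*, 0-1010*, 0-1110*, 00-000*, 00-010*, 000-00*, 0000-0*, 00010-*, 001-10*, 0010-0*, 010-00*, 01010-*, 011-10*, 01101-, 1-0110, 1-1010*, 10-110, 101-10*, 1010-1, 10101-, 11-111, 11011-
[col 2] --1010, -01-10, 0-0-00, 0-010-, 0-1-10, 00-0-0
Prime implicants: --1010, -00000, -01-10, 0-0-00, 0-010-, 0-1-10, 00-0-0, 01101-, 1-0110, 10-110, 1010-1, 10101-, 11-111, 110001, 11011-
PI chart (minterm → PIs covering it):
  0 | -00000,0-0-00,00-0-0
  2 | 00-0-0  (sole → essential)
  4 | 0-0-00,0-010-
  5 | 0-010-  (sole → essential)
  8 | 00-0-0  (sole → essential)
  10 | --1010,-01-10,0-1-10,00-0-0
  14 | -01-10,0-1-10
  16 | 0-0-00  (sole → essential)
  20 | 0-0-00,0-010-
  21 | 0-010-  (sole → essential)
  26 | --1010,0-1-10,01101-
  30 | 0-1-10  (sole → essential)
  32 | -00000  (sole → essential)
  38 | 1-0110,10-110
  41 | 1010-1  (sole → essential)
  42 | --1010,-01-10,10101-
  43 | 1010-1,10101-
  46 | -01-10,10-110
  54 | 1-0110,11011-
  55 | 11-111,11011-
  58 | --1010  (sole → essential)
  63 | 11-111  (sole → essential)
Essential prime implicants: --1010, -00000, 0-0-00, 0-010-, 0-1-10, 00-0-0, 1010-1, 11-111

YES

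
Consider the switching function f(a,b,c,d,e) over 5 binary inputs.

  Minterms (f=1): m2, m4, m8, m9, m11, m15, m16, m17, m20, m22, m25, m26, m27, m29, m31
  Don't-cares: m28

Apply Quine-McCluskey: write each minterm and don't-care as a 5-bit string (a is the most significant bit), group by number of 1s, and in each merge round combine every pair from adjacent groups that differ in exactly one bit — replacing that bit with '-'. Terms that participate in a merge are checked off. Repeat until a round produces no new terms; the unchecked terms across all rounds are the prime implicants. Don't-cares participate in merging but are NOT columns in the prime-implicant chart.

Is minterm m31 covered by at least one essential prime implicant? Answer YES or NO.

size-2^0 implicants → 00010  00100(✓)  01000(✓)  01001(✓)  01011(✓)  01111(✓)  10000(✓)  10001(✓)  10100(✓)  10110(✓)  11001(✓)  11010(✓)  11011(✓)  11100(✓)  11101(✓)  11111(✓)
size-2^1 implicants → -0100  -1001(✓)  -1011(✓)  -1111(✓)  01-11(✓)  010-1(✓)  0100-  1-001  1-100  10-00  1000-  101-0  11-01(✓)  11-11(✓)  110-1(✓)  1101-  111-1(✓)  1110-
size-2^2 implicants → -1-11  -10-1  11--1
Unchecked terms (primes): -0100, -1-11, -10-1, 00010, 0100-, 1-001, 1-100, 10-00, 1000-, 101-0, 11--1, 1101-, 1110-
Minterm coverage:
  m2 ⊆ 00010 [E]
  m4 ⊆ -0100 [E]
  m8 ⊆ 0100- [E]
  m9 ⊆ -10-1,0100-
  m11 ⊆ -1-11,-10-1
  m15 ⊆ -1-11 [E]
  m16 ⊆ 10-00,1000-
  m17 ⊆ 1-001,1000-
  m20 ⊆ -0100,1-100,10-00,101-0
  m22 ⊆ 101-0 [E]
  m25 ⊆ -10-1,1-001,11--1
  m26 ⊆ 1101- [E]
  m27 ⊆ -1-11,-10-1,11--1,1101-
  m29 ⊆ 11--1,1110-
  m31 ⊆ -1-11,11--1
E = {-0100, -1-11, 00010, 0100-, 101-0, 1101-}

YES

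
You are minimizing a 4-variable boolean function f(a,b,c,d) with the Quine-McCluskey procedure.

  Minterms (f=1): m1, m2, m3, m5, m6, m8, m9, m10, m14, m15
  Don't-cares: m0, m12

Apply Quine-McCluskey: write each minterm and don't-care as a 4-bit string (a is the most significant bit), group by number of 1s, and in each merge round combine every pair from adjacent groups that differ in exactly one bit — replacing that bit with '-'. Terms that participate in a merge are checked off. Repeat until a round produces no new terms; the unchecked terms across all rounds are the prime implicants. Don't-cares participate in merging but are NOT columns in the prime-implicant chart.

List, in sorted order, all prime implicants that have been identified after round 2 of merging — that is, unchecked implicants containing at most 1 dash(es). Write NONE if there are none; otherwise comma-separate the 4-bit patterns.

0-01, 111-

Round 0: 0000✓ 0001✓ 0010✓ 0011✓ 0101✓ 0110✓ 1000✓ 1001✓ 1010✓ 1100✓ 1110✓ 1111✓
Round 1: -000✓ -001✓ -010✓ -110✓ 0-01 0-10✓ 00-0✓ 00-1✓ 000-✓ 001-✓ 1-00✓ 1-10✓ 10-0✓ 100-✓ 11-0✓ 111-
Round 2: --10 -0-0 -00- 00-- 1--0
PIs = {--10, -0-0, -00-, 0-01, 00--, 1--0, 111-}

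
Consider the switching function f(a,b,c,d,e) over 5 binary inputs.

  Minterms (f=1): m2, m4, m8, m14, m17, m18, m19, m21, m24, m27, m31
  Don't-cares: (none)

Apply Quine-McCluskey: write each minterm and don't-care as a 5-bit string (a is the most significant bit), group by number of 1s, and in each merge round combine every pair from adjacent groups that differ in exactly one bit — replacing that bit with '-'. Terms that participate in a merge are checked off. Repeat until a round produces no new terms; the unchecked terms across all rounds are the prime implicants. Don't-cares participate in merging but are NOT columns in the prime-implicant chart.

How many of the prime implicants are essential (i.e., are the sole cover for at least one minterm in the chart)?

Round 0: 00010✓ 00100 01000✓ 01110 10001✓ 10010✓ 10011✓ 10101✓ 11000✓ 11011✓ 11111✓
Round 1: -0010 -1000 1-011 10-01 100-1 1001- 11-11
PIs = {-0010, -1000, 00100, 01110, 1-011, 10-01, 100-1, 1001-, 11-11}
Coverage chart:
  m2: -0010 ←essential
  m4: 00100 ←essential
  m8: -1000 ←essential
  m14: 01110 ←essential
  m17: 10-01,100-1
  m18: -0010,1001-
  m19: 1-011,100-1,1001-
  m21: 10-01 ←essential
  m24: -1000 ←essential
  m27: 1-011,11-11
  m31: 11-11 ←essential
Essential: -0010, -1000, 00100, 01110, 10-01, 11-11

6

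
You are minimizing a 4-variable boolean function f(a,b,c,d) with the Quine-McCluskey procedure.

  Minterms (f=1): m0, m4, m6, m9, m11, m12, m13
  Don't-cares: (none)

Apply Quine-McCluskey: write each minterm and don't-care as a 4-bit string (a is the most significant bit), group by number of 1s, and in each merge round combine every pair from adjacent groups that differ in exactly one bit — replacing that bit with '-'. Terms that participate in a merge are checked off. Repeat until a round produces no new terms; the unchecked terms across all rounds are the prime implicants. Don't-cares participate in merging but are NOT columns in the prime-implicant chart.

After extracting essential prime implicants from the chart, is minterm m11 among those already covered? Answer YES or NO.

size-2^0 implicants → 0000(✓)  0100(✓)  0110(✓)  1001(✓)  1011(✓)  1100(✓)  1101(✓)
size-2^1 implicants → -100  0-00  01-0  1-01  10-1  110-
Unchecked terms (primes): -100, 0-00, 01-0, 1-01, 10-1, 110-
Minterm coverage:
  m0 ⊆ 0-00 [E]
  m4 ⊆ -100,0-00,01-0
  m6 ⊆ 01-0 [E]
  m9 ⊆ 1-01,10-1
  m11 ⊆ 10-1 [E]
  m12 ⊆ -100,110-
  m13 ⊆ 1-01,110-
E = {0-00, 01-0, 10-1}

YES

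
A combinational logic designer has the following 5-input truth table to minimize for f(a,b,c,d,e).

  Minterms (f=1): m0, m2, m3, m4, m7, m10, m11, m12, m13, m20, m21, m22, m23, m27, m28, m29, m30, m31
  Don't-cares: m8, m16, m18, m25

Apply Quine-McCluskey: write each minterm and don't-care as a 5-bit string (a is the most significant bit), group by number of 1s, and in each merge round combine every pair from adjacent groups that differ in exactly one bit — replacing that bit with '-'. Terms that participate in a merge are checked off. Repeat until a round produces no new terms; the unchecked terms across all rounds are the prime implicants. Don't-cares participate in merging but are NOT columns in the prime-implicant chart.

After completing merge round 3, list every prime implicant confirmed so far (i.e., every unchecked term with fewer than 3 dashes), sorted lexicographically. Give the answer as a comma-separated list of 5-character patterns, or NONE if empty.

[col 0] 00000*, 00010*, 00011*, 00100*, 00111*, 01000*, 01010*, 01011*, 01100*, 01101*, 10000*, 10010*, 10100*, 10101*, 10110*, 10111*, 11001*, 11011*, 11100*, 11101*, 11110*, 11111*
[col 1] -0000*, -0010*, -0100*, -0111, -1011, -1100*, -1101*, 0-000*, 0-010*, 0-011*, 0-100*, 00-00*, 00-11, 000-0*, 0001-*, 01-00*, 010-0*, 0101-*, 0110-*, 1-100*, 1-101*, 1-110*, 1-111*, 10-00*, 10-10*, 100-0*, 101-0*, 101-1*, 1010-*, 1011-*, 11-01*, 11-11*, 110-1*, 111-0*, 111-1*, 1110-*, 1111-*
[col 2] --100, -0-00, -00-0, -110-, 0--00, 0-0-0, 0-01-, 1-1-0*, 1-1-1*, 1-10-*, 1-11-*, 10--0, 101--*, 11--1, 111--*
[col 3] 1-1--
Prime implicants: --100, -0-00, -00-0, -0111, -1011, -110-, 0--00, 0-0-0, 0-01-, 00-11, 1-1--, 10--0, 11--1

--100, -0-00, -00-0, -0111, -1011, -110-, 0--00, 0-0-0, 0-01-, 00-11, 10--0, 11--1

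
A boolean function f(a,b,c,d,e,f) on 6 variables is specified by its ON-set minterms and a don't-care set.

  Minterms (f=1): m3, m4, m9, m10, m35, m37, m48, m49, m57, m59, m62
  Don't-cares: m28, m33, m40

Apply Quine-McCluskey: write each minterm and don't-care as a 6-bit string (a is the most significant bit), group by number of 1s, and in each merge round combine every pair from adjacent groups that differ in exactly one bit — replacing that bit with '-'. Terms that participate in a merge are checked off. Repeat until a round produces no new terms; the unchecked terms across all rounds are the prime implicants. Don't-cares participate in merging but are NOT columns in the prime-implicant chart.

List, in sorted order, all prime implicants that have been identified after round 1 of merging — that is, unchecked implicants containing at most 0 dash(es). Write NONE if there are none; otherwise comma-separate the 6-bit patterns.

[col 0] 000011*, 000100, 001001, 001010, 011100, 100001*, 100011*, 100101*, 101000, 110000*, 110001*, 111001*, 111011*, 111110
[col 1] -00011, 1-0001, 100-01, 1000-1, 11-001, 11000-, 1110-1
Prime implicants: -00011, 000100, 001001, 001010, 011100, 1-0001, 100-01, 1000-1, 101000, 11-001, 11000-, 1110-1, 111110

000100, 001001, 001010, 011100, 101000, 111110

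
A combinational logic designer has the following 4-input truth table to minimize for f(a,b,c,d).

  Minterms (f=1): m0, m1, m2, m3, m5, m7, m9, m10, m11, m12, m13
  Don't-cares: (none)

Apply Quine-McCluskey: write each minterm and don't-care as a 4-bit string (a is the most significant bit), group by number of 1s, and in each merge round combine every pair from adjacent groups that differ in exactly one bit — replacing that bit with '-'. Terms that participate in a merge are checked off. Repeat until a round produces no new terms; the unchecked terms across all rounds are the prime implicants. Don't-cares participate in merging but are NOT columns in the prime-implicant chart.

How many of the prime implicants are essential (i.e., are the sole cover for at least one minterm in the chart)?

size-2^0 implicants → 0000(✓)  0001(✓)  0010(✓)  0011(✓)  0101(✓)  0111(✓)  1001(✓)  1010(✓)  1011(✓)  1100(✓)  1101(✓)
size-2^1 implicants → -001(✓)  -010(✓)  -011(✓)  -101(✓)  0-01(✓)  0-11(✓)  00-0(✓)  00-1(✓)  000-(✓)  001-(✓)  01-1(✓)  1-01(✓)  10-1(✓)  101-(✓)  110-
size-2^2 implicants → --01  -0-1  -01-  0--1  00--
Unchecked terms (primes): --01, -0-1, -01-, 0--1, 00--, 110-
Minterm coverage:
  m0 ⊆ 00-- [E]
  m1 ⊆ --01,-0-1,0--1,00--
  m2 ⊆ -01-,00--
  m3 ⊆ -0-1,-01-,0--1,00--
  m5 ⊆ --01,0--1
  m7 ⊆ 0--1 [E]
  m9 ⊆ --01,-0-1
  m10 ⊆ -01- [E]
  m11 ⊆ -0-1,-01-
  m12 ⊆ 110- [E]
  m13 ⊆ --01,110-
E = {-01-, 0--1, 00--, 110-}

4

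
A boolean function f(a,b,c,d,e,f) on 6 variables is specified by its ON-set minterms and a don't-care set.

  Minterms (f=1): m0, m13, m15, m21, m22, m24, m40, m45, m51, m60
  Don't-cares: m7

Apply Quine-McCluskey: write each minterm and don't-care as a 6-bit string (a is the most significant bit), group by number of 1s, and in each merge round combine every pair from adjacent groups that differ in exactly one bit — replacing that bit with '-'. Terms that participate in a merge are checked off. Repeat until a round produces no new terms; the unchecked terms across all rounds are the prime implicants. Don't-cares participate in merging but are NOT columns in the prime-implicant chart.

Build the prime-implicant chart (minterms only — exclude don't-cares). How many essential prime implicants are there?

size-2^0 implicants → 000000  000111(✓)  001101(✓)  001111(✓)  010101  010110  011000  101000  101101(✓)  110011  111100
size-2^1 implicants → -01101  00-111  0011-1
Unchecked terms (primes): -01101, 00-111, 000000, 0011-1, 010101, 010110, 011000, 101000, 110011, 111100
Minterm coverage:
  m0 ⊆ 000000 [E]
  m13 ⊆ -01101,0011-1
  m15 ⊆ 00-111,0011-1
  m21 ⊆ 010101 [E]
  m22 ⊆ 010110 [E]
  m24 ⊆ 011000 [E]
  m40 ⊆ 101000 [E]
  m45 ⊆ -01101 [E]
  m51 ⊆ 110011 [E]
  m60 ⊆ 111100 [E]
E = {-01101, 000000, 010101, 010110, 011000, 101000, 110011, 111100}

8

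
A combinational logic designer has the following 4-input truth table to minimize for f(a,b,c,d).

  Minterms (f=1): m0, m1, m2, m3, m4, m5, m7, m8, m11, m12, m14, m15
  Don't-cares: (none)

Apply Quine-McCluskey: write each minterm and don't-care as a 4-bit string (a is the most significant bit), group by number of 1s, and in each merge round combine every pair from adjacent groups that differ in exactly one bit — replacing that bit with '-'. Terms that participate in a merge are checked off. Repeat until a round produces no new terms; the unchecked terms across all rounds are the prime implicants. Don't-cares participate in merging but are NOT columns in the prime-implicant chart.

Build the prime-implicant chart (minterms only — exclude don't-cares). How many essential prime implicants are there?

3

Round 0: 0000✓ 0001✓ 0010✓ 0011✓ 0100✓ 0101✓ 0111✓ 1000✓ 1011✓ 1100✓ 1110✓ 1111✓
Round 1: -000✓ -011✓ -100✓ -111✓ 0-00✓ 0-01✓ 0-11✓ 00-0✓ 00-1✓ 000-✓ 001-✓ 01-1✓ 010-✓ 1-00✓ 1-11✓ 11-0 111-
Round 2: --00 --11 0--1 0-0- 00--
PIs = {--00, --11, 0--1, 0-0-, 00--, 11-0, 111-}
Coverage chart:
  m0: --00,0-0-,00--
  m1: 0--1,0-0-,00--
  m2: 00-- ←essential
  m3: --11,0--1,00--
  m4: --00,0-0-
  m5: 0--1,0-0-
  m7: --11,0--1
  m8: --00 ←essential
  m11: --11 ←essential
  m12: --00,11-0
  m14: 11-0,111-
  m15: --11,111-
Essential: --00, --11, 00--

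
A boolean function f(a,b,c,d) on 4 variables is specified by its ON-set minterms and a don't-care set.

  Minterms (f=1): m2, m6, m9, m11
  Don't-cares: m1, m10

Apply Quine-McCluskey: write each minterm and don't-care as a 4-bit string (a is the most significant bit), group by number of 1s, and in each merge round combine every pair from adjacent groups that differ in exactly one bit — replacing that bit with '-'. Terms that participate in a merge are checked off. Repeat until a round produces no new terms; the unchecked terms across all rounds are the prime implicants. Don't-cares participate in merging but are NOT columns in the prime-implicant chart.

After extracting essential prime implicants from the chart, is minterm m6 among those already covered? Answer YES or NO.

YES

size-2^0 implicants → 0001(✓)  0010(✓)  0110(✓)  1001(✓)  1010(✓)  1011(✓)
size-2^1 implicants → -001  -010  0-10  10-1  101-
Unchecked terms (primes): -001, -010, 0-10, 10-1, 101-
Minterm coverage:
  m2 ⊆ -010,0-10
  m6 ⊆ 0-10 [E]
  m9 ⊆ -001,10-1
  m11 ⊆ 10-1,101-
E = {0-10}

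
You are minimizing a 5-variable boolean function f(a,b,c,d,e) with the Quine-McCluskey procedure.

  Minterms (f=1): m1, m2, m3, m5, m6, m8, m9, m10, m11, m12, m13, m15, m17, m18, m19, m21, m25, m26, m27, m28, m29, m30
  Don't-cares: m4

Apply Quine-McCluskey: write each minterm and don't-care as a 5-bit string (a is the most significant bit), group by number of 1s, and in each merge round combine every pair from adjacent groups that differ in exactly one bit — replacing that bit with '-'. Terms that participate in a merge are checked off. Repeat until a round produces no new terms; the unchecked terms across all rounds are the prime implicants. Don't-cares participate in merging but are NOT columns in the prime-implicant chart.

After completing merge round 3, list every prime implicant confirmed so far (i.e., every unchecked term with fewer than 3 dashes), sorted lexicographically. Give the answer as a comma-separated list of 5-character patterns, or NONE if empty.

size-2^0 implicants → 00001(✓)  00010(✓)  00011(✓)  00100(✓)  00101(✓)  00110(✓)  01000(✓)  01001(✓)  01010(✓)  01011(✓)  01100(✓)  01101(✓)  01111(✓)  10001(✓)  10010(✓)  10011(✓)  10101(✓)  11001(✓)  11010(✓)  11011(✓)  11100(✓)  11101(✓)  11110(✓)
size-2^1 implicants → -0001(✓)  -0010(✓)  -0011(✓)  -0101(✓)  -1001(✓)  -1010(✓)  -1011(✓)  -1100(✓)  -1101(✓)  0-001(✓)  0-010(✓)  0-011(✓)  0-100(✓)  0-101(✓)  00-01(✓)  00-10  000-1(✓)  0001-(✓)  001-0  0010-(✓)  01-00(✓)  01-01(✓)  01-11(✓)  010-0(✓)  010-1(✓)  0100-(✓)  0101-(✓)  011-1(✓)  0110-(✓)  1-001(✓)  1-010(✓)  1-011(✓)  1-101(✓)  10-01(✓)  100-1(✓)  1001-(✓)  11-01(✓)  11-10  110-1(✓)  1101-(✓)  111-0  1110-(✓)
size-2^2 implicants → --001(✓)  --010(✓)  --011(✓)  --101(✓)  -0-01(✓)  -00-1(✓)  -001-(✓)  -1-01(✓)  -10-1(✓)  -101-(✓)  -110-  0--01(✓)  0-0-1(✓)  0-01-(✓)  0-10-  01--1  01-0-  010--  1--01(✓)  1-0-1(✓)  1-01-(✓)
size-2^3 implicants → ---01  --0-1  --01-
Unchecked terms (primes): ---01, --0-1, --01-, -110-, 0-10-, 00-10, 001-0, 01--1, 01-0-, 010--, 11-10, 111-0

-110-, 0-10-, 00-10, 001-0, 01--1, 01-0-, 010--, 11-10, 111-0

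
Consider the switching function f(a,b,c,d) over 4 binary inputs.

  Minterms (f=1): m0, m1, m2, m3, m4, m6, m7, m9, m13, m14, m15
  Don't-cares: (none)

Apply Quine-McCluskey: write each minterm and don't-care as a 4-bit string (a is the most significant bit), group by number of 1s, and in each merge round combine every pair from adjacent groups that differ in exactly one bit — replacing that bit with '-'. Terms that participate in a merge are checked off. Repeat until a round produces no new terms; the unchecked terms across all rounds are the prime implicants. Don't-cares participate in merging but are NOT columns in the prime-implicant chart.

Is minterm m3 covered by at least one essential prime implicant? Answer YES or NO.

NO

[col 0] 0000*, 0001*, 0010*, 0011*, 0100*, 0110*, 0111*, 1001*, 1101*, 1110*, 1111*
[col 1] -001, -110*, -111*, 0-00*, 0-10*, 0-11*, 00-0*, 00-1*, 000-*, 001-*, 01-0*, 011-*, 1-01, 11-1, 111-*
[col 2] -11-, 0--0, 0-1-, 00--
Prime implicants: -001, -11-, 0--0, 0-1-, 00--, 1-01, 11-1
PI chart (minterm → PIs covering it):
  0 | 0--0,00--
  1 | -001,00--
  2 | 0--0,0-1-,00--
  3 | 0-1-,00--
  4 | 0--0  (sole → essential)
  6 | -11-,0--0,0-1-
  7 | -11-,0-1-
  9 | -001,1-01
  13 | 1-01,11-1
  14 | -11-  (sole → essential)
  15 | -11-,11-1
Essential prime implicants: -11-, 0--0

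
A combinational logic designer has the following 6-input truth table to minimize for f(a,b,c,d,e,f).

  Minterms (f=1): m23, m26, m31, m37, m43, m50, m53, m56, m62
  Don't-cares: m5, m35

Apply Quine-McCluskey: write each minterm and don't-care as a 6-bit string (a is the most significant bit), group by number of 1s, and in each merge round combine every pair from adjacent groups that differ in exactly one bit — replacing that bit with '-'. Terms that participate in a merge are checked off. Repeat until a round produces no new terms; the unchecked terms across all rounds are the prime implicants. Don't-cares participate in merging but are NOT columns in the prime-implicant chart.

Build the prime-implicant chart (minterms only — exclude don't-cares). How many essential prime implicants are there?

7

Round 0: 000101✓ 010111✓ 011010 011111✓ 100011✓ 100101✓ 101011✓ 110010 110101✓ 111000 111110
Round 1: -00101 01-111 1-0101 10-011
PIs = {-00101, 01-111, 011010, 1-0101, 10-011, 110010, 111000, 111110}
Coverage chart:
  m23: 01-111 ←essential
  m26: 011010 ←essential
  m31: 01-111 ←essential
  m37: -00101,1-0101
  m43: 10-011 ←essential
  m50: 110010 ←essential
  m53: 1-0101 ←essential
  m56: 111000 ←essential
  m62: 111110 ←essential
Essential: 01-111, 011010, 1-0101, 10-011, 110010, 111000, 111110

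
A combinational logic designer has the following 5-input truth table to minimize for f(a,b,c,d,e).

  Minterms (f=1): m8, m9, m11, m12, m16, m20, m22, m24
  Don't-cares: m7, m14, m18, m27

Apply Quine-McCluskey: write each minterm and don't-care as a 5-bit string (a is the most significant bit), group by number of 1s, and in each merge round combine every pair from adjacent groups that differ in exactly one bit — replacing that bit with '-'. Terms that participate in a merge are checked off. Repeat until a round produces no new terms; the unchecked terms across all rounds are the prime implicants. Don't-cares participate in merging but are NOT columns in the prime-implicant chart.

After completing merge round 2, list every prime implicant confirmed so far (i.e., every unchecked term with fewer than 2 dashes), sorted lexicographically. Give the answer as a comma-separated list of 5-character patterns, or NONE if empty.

-1000, -1011, 00111, 01-00, 010-1, 0100-, 011-0, 1-000

[col 0] 00111, 01000*, 01001*, 01011*, 01100*, 01110*, 10000*, 10010*, 10100*, 10110*, 11000*, 11011*
[col 1] -1000, -1011, 01-00, 010-1, 0100-, 011-0, 1-000, 10-00*, 10-10*, 100-0*, 101-0*
[col 2] 10--0
Prime implicants: -1000, -1011, 00111, 01-00, 010-1, 0100-, 011-0, 1-000, 10--0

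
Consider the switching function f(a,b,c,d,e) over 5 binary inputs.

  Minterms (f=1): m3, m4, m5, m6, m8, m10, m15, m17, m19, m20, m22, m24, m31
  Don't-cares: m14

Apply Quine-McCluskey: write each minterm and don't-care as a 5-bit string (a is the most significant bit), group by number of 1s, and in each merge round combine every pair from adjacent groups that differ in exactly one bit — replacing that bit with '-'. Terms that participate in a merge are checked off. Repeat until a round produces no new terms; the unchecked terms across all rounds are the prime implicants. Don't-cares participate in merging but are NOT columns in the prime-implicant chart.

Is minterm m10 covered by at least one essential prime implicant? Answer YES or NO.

NO

size-2^0 implicants → 00011(✓)  00100(✓)  00101(✓)  00110(✓)  01000(✓)  01010(✓)  01110(✓)  01111(✓)  10001(✓)  10011(✓)  10100(✓)  10110(✓)  11000(✓)  11111(✓)
size-2^1 implicants → -0011  -0100(✓)  -0110(✓)  -1000  -1111  0-110  001-0(✓)  0010-  01-10  010-0  0111-  100-1  101-0(✓)
size-2^2 implicants → -01-0
Unchecked terms (primes): -0011, -01-0, -1000, -1111, 0-110, 0010-, 01-10, 010-0, 0111-, 100-1
Minterm coverage:
  m3 ⊆ -0011 [E]
  m4 ⊆ -01-0,0010-
  m5 ⊆ 0010- [E]
  m6 ⊆ -01-0,0-110
  m8 ⊆ -1000,010-0
  m10 ⊆ 01-10,010-0
  m15 ⊆ -1111,0111-
  m17 ⊆ 100-1 [E]
  m19 ⊆ -0011,100-1
  m20 ⊆ -01-0 [E]
  m22 ⊆ -01-0 [E]
  m24 ⊆ -1000 [E]
  m31 ⊆ -1111 [E]
E = {-0011, -01-0, -1000, -1111, 0010-, 100-1}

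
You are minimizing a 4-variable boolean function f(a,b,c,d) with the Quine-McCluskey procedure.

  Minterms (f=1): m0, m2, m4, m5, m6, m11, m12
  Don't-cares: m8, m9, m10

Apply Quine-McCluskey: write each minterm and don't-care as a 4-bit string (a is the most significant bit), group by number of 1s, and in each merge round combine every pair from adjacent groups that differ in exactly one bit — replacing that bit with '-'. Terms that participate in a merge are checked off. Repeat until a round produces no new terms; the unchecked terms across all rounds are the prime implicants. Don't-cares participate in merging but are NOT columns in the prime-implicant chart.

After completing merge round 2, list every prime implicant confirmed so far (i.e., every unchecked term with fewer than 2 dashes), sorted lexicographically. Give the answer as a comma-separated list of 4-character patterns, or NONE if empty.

010-

Round 0: 0000✓ 0010✓ 0100✓ 0101✓ 0110✓ 1000✓ 1001✓ 1010✓ 1011✓ 1100✓
Round 1: -000✓ -010✓ -100✓ 0-00✓ 0-10✓ 00-0✓ 01-0✓ 010- 1-00✓ 10-0✓ 10-1✓ 100-✓ 101-✓
Round 2: --00 -0-0 0--0 10--
PIs = {--00, -0-0, 0--0, 010-, 10--}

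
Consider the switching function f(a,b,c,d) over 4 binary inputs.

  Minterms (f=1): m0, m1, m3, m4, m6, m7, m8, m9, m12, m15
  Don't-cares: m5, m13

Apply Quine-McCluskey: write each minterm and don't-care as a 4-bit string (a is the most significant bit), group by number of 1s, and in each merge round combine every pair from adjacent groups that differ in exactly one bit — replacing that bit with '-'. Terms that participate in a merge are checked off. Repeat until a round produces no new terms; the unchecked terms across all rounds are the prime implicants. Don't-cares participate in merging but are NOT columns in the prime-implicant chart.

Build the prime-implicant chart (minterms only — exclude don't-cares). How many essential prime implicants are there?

[col 0] 0000*, 0001*, 0011*, 0100*, 0101*, 0110*, 0111*, 1000*, 1001*, 1100*, 1101*, 1111*
[col 1] -000*, -001*, -100*, -101*, -111*, 0-00*, 0-01*, 0-11*, 00-1*, 000-*, 01-0*, 01-1*, 010-*, 011-*, 1-00*, 1-01*, 100-*, 11-1*, 110-*
[col 2] --00*, --01*, -00-*, -1-1, -10-*, 0--1, 0-0-*, 01--, 1-0-*
[col 3] --0-
Prime implicants: --0-, -1-1, 0--1, 01--
PI chart (minterm → PIs covering it):
  0 | --0-  (sole → essential)
  1 | --0-,0--1
  3 | 0--1  (sole → essential)
  4 | --0-,01--
  6 | 01--  (sole → essential)
  7 | -1-1,0--1,01--
  8 | --0-  (sole → essential)
  9 | --0-  (sole → essential)
  12 | --0-  (sole → essential)
  15 | -1-1  (sole → essential)
Essential prime implicants: --0-, -1-1, 0--1, 01--

4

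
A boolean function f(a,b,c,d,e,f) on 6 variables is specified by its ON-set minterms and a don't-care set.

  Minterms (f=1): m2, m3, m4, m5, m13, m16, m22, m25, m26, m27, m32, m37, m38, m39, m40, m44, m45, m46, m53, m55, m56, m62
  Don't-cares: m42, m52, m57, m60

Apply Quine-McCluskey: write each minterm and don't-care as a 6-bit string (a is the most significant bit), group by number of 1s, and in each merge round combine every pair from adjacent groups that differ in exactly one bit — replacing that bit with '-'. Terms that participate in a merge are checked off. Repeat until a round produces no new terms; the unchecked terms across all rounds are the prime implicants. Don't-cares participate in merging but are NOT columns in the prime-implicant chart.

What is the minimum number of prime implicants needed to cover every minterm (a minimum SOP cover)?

Round 0: 000010✓ 000011✓ 000100✓ 000101✓ 001101✓ 010000 010110 011001✓ 011010✓ 011011✓ 100000✓ 100101✓ 100110✓ 100111✓ 101000✓ 101010✓ 101100✓ 101101✓ 101110✓ 110100✓ 110101✓ 110111✓ 111000✓ 111001✓ 111100✓ 111110✓
Round 1: -00101✓ -01101✓ -11001 00-101✓ 00001- 00010- 0110-1 01101- 1-0101✓ 1-0111✓ 1-1000✓ 1-1100✓ 1-1110✓ 10-000 10-101✓ 10-110 1001-1✓ 10011- 101-00✓ 101-10✓ 1010-0✓ 1011-0✓ 10110- 11-100 1101-1✓ 11010- 111-00✓ 11100- 1111-0✓
Round 2: -0-101 1-01-1 1-1-00 1-11-0 101--0
PIs = {-0-101, -11001, 00001-, 00010-, 010000, 010110, 0110-1, 01101-, 1-01-1, 1-1-00, 1-11-0, 10-000, 10-110, 10011-, 101--0, 10110-, 11-100, 11010-, 11100-}
Coverage chart:
  m2: 00001- ←essential
  m3: 00001- ←essential
  m4: 00010- ←essential
  m5: -0-101,00010-
  m13: -0-101 ←essential
  m16: 010000 ←essential
  m22: 010110 ←essential
  m25: -11001,0110-1
  m26: 01101- ←essential
  m27: 0110-1,01101-
  m32: 10-000 ←essential
  m37: -0-101,1-01-1
  m38: 10-110,10011-
  m39: 1-01-1,10011-
  m40: 1-1-00,10-000,101--0
  m44: 1-1-00,1-11-0,101--0,10110-
  m45: -0-101,10110-
  m46: 1-11-0,10-110,101--0
  m53: 1-01-1,11010-
  m55: 1-01-1 ←essential
  m56: 1-1-00,11100-
  m62: 1-11-0 ←essential
Essential: -0-101, 00001-, 00010-, 010000, 010110, 01101-, 1-01-1, 1-11-0, 10-000
Petrick residual → -11001, 1-1-00, 10-110
Min cover (12 terms): b'de'f + bcd'e'f + a'b'c'd'e + a'b'c'de' + a'bc'd'e'f' + a'bc'def' + a'bcd'e + ac'df + ace'f' + acdf' + ab'd'e'f' + ab'def'

12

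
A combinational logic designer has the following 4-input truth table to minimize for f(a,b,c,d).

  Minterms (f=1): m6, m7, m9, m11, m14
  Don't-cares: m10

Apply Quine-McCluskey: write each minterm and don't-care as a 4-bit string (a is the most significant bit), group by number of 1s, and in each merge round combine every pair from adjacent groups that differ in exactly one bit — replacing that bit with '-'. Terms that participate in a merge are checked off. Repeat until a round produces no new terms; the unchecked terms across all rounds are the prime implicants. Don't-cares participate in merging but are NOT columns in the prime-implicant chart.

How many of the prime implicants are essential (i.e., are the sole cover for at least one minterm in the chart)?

Round 0: 0110✓ 0111✓ 1001✓ 1010✓ 1011✓ 1110✓
Round 1: -110 011- 1-10 10-1 101-
PIs = {-110, 011-, 1-10, 10-1, 101-}
Coverage chart:
  m6: -110,011-
  m7: 011- ←essential
  m9: 10-1 ←essential
  m11: 10-1,101-
  m14: -110,1-10
Essential: 011-, 10-1

2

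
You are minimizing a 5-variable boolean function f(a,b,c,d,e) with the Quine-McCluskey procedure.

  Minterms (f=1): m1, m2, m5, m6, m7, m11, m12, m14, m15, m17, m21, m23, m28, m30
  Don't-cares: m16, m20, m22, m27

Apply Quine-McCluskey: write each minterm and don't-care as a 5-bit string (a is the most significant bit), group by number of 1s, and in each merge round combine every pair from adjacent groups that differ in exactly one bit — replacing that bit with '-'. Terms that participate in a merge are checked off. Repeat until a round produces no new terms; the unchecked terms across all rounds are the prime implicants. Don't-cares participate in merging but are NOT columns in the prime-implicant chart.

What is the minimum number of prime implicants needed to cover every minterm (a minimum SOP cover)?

size-2^0 implicants → 00001(✓)  00010(✓)  00101(✓)  00110(✓)  00111(✓)  01011(✓)  01100(✓)  01110(✓)  01111(✓)  10000(✓)  10001(✓)  10100(✓)  10101(✓)  10110(✓)  10111(✓)  11011(✓)  11100(✓)  11110(✓)
size-2^1 implicants → -0001(✓)  -0101(✓)  -0110(✓)  -0111(✓)  -1011  -1100(✓)  -1110(✓)  0-110(✓)  0-111(✓)  00-01(✓)  00-10  001-1(✓)  0011-(✓)  01-11  011-0(✓)  0111-(✓)  1-100(✓)  1-110(✓)  10-00(✓)  10-01(✓)  1000-(✓)  101-0(✓)  101-1(✓)  1010-(✓)  1011-(✓)  111-0(✓)
size-2^2 implicants → --110  -0-01  -01-1  -011-  -11-0  0-11-  1-1-0  10-0-  101--
Unchecked terms (primes): --110, -0-01, -01-1, -011-, -1011, -11-0, 0-11-, 00-10, 01-11, 1-1-0, 10-0-, 101--
Minterm coverage:
  m1 ⊆ -0-01 [E]
  m2 ⊆ 00-10 [E]
  m5 ⊆ -0-01,-01-1
  m6 ⊆ --110,-011-,0-11-,00-10
  m7 ⊆ -01-1,-011-,0-11-
  m11 ⊆ -1011,01-11
  m12 ⊆ -11-0 [E]
  m14 ⊆ --110,-11-0,0-11-
  m15 ⊆ 0-11-,01-11
  m17 ⊆ -0-01,10-0-
  m21 ⊆ -0-01,-01-1,10-0-,101--
  m23 ⊆ -01-1,-011-,101--
  m28 ⊆ -11-0,1-1-0
  m30 ⊆ --110,-11-0,1-1-0
E = {-0-01, -11-0, 00-10}
Petrick residual → -01-1, 01-11
Cover = b'd'e + b'ce + bce' + a'b'de' + a'bde  |cover|=5

5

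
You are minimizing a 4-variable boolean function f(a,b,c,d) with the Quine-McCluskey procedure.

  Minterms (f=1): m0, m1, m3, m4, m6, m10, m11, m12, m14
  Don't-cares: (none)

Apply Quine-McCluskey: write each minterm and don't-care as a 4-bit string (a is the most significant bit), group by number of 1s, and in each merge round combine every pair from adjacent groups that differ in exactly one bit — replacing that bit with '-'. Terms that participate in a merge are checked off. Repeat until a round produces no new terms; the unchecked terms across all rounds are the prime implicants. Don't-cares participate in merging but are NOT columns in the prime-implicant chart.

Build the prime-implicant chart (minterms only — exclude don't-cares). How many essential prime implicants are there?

size-2^0 implicants → 0000(✓)  0001(✓)  0011(✓)  0100(✓)  0110(✓)  1010(✓)  1011(✓)  1100(✓)  1110(✓)
size-2^1 implicants → -011  -100(✓)  -110(✓)  0-00  00-1  000-  01-0(✓)  1-10  101-  11-0(✓)
size-2^2 implicants → -1-0
Unchecked terms (primes): -011, -1-0, 0-00, 00-1, 000-, 1-10, 101-
Minterm coverage:
  m0 ⊆ 0-00,000-
  m1 ⊆ 00-1,000-
  m3 ⊆ -011,00-1
  m4 ⊆ -1-0,0-00
  m6 ⊆ -1-0 [E]
  m10 ⊆ 1-10,101-
  m11 ⊆ -011,101-
  m12 ⊆ -1-0 [E]
  m14 ⊆ -1-0,1-10
E = {-1-0}

1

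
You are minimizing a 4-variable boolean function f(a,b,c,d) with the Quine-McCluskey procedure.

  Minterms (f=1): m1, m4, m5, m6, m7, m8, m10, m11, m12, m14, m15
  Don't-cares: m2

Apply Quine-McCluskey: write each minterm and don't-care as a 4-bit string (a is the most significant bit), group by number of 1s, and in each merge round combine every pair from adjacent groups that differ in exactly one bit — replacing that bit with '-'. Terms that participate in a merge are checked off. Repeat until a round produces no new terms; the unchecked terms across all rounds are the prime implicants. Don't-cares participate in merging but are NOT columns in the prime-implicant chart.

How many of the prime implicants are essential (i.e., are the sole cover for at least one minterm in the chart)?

Round 0: 0001✓ 0010✓ 0100✓ 0101✓ 0110✓ 0111✓ 1000✓ 1010✓ 1011✓ 1100✓ 1110✓ 1111✓
Round 1: -010✓ -100✓ -110✓ -111✓ 0-01 0-10✓ 01-0✓ 01-1✓ 010-✓ 011-✓ 1-00✓ 1-10✓ 1-11✓ 10-0✓ 101-✓ 11-0✓ 111-✓
Round 2: --10 -1-0 -11- 01-- 1--0 1-1-
PIs = {--10, -1-0, -11-, 0-01, 01--, 1--0, 1-1-}
Coverage chart:
  m1: 0-01 ←essential
  m4: -1-0,01--
  m5: 0-01,01--
  m6: --10,-1-0,-11-,01--
  m7: -11-,01--
  m8: 1--0 ←essential
  m10: --10,1--0,1-1-
  m11: 1-1- ←essential
  m12: -1-0,1--0
  m14: --10,-1-0,-11-,1--0,1-1-
  m15: -11-,1-1-
Essential: 0-01, 1--0, 1-1-

3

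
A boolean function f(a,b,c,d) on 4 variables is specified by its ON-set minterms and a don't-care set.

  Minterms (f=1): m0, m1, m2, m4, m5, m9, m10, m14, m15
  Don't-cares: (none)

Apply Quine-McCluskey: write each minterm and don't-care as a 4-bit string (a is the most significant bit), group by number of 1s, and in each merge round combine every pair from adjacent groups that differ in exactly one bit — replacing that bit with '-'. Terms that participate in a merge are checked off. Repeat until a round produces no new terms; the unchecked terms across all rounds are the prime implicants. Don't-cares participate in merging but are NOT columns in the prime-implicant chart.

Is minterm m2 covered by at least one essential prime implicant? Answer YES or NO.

Round 0: 0000✓ 0001✓ 0010✓ 0100✓ 0101✓ 1001✓ 1010✓ 1110✓ 1111✓
Round 1: -001 -010 0-00✓ 0-01✓ 00-0 000-✓ 010-✓ 1-10 111-
Round 2: 0-0-
PIs = {-001, -010, 0-0-, 00-0, 1-10, 111-}
Coverage chart:
  m0: 0-0-,00-0
  m1: -001,0-0-
  m2: -010,00-0
  m4: 0-0- ←essential
  m5: 0-0- ←essential
  m9: -001 ←essential
  m10: -010,1-10
  m14: 1-10,111-
  m15: 111- ←essential
Essential: -001, 0-0-, 111-

NO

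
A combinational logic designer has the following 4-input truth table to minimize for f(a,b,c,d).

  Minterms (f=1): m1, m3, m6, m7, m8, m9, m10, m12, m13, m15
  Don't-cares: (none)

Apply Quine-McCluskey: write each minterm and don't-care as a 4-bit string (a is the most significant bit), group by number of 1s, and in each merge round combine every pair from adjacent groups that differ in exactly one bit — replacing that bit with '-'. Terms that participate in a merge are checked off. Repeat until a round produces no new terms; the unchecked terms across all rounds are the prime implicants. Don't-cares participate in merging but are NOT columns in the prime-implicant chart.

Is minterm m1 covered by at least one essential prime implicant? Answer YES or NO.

NO

Round 0: 0001✓ 0011✓ 0110✓ 0111✓ 1000✓ 1001✓ 1010✓ 1100✓ 1101✓ 1111✓
Round 1: -001 -111 0-11 00-1 011- 1-00✓ 1-01✓ 10-0 100-✓ 11-1 110-✓
Round 2: 1-0-
PIs = {-001, -111, 0-11, 00-1, 011-, 1-0-, 10-0, 11-1}
Coverage chart:
  m1: -001,00-1
  m3: 0-11,00-1
  m6: 011- ←essential
  m7: -111,0-11,011-
  m8: 1-0-,10-0
  m9: -001,1-0-
  m10: 10-0 ←essential
  m12: 1-0- ←essential
  m13: 1-0-,11-1
  m15: -111,11-1
Essential: 011-, 1-0-, 10-0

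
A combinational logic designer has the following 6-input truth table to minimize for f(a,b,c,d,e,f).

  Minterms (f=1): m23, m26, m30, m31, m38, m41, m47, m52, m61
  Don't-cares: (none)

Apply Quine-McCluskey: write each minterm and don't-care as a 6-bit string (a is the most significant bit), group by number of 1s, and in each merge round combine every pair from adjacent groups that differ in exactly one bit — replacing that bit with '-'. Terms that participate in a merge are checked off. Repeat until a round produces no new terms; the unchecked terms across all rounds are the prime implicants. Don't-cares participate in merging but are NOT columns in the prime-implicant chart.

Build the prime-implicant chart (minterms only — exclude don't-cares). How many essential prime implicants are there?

7

size-2^0 implicants → 010111(✓)  011010(✓)  011110(✓)  011111(✓)  100110  101001  101111  110100  111101
size-2^1 implicants → 01-111  011-10  01111-
Unchecked terms (primes): 01-111, 011-10, 01111-, 100110, 101001, 101111, 110100, 111101
Minterm coverage:
  m23 ⊆ 01-111 [E]
  m26 ⊆ 011-10 [E]
  m30 ⊆ 011-10,01111-
  m31 ⊆ 01-111,01111-
  m38 ⊆ 100110 [E]
  m41 ⊆ 101001 [E]
  m47 ⊆ 101111 [E]
  m52 ⊆ 110100 [E]
  m61 ⊆ 111101 [E]
E = {01-111, 011-10, 100110, 101001, 101111, 110100, 111101}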